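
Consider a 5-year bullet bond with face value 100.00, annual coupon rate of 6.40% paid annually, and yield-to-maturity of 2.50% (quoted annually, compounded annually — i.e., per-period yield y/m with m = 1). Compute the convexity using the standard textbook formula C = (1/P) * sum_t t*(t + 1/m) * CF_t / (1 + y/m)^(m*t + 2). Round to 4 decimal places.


Answer: Convexity = 24.6383

Derivation:
Coupon per period c = face * coupon_rate / m = 6.400000
Periods per year m = 1; per-period yield y/m = 0.025000
Number of cashflows N = 5
Cashflows (t years, CF_t, discount factor 1/(1+y/m)^(m*t), PV):
  t = 1.0000: CF_t = 6.400000, DF = 0.975610, PV = 6.243902
  t = 2.0000: CF_t = 6.400000, DF = 0.951814, PV = 6.091612
  t = 3.0000: CF_t = 6.400000, DF = 0.928599, PV = 5.943036
  t = 4.0000: CF_t = 6.400000, DF = 0.905951, PV = 5.798084
  t = 5.0000: CF_t = 106.400000, DF = 0.883854, PV = 94.042096
Price P = sum_t PV_t = 118.118731
Convexity numerator sum_t t*(t + 1/m) * CF_t / (1+y/m)^(m*t + 2):
  t = 1.0000: term = 11.886072
  t = 2.0000: term = 34.788505
  t = 3.0000: term = 67.880009
  t = 4.0000: term = 110.373999
  t = 5.0000: term = 2685.318630
Convexity = (1/P) * sum = 2910.247216 / 118.118731 = 24.638321


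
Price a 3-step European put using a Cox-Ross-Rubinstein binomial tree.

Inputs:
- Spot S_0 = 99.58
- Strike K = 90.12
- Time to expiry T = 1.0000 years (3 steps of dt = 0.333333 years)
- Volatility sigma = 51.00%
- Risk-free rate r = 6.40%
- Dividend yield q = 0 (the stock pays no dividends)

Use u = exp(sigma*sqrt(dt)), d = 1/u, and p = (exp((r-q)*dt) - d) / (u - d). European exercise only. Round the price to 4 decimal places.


dt = T/N = 0.333333
u = exp(sigma*sqrt(dt)) = 1.342386; d = 1/u = 0.744942
p = (exp((r-q)*dt) - d) / (u - d) = 0.463006
Discount per step: exp(-r*dt) = 0.978893
Stock lattice S(k, i) with i counting down-moves:
  k=0: S(0,0) = 99.5800
  k=1: S(1,0) = 133.6748; S(1,1) = 74.1813
  k=2: S(2,0) = 179.4432; S(2,1) = 99.5800; S(2,2) = 55.2608
  k=3: S(3,0) = 240.8820; S(3,1) = 133.6748; S(3,2) = 74.1813; S(3,3) = 41.1661
Terminal payoffs V(N, i) = max(K - S_T, 0):
  V(3,0) = 0.000000; V(3,1) = 0.000000; V(3,2) = 15.938655; V(3,3) = 48.953887
Backward induction: V(k, i) = exp(-r*dt) * [p * V(k+1, i) + (1-p) * V(k+1, i+1)].
  V(2,0) = exp(-r*dt) * [p*0.000000 + (1-p)*0.000000] = 0.000000
  V(2,1) = exp(-r*dt) * [p*0.000000 + (1-p)*15.938655] = 8.378298
  V(2,2) = exp(-r*dt) * [p*15.938655 + (1-p)*48.953887] = 32.956987
  V(1,0) = exp(-r*dt) * [p*0.000000 + (1-p)*8.378298] = 4.404129
  V(1,1) = exp(-r*dt) * [p*8.378298 + (1-p)*32.956987] = 21.121465
  V(0,0) = exp(-r*dt) * [p*4.404129 + (1-p)*21.121465] = 13.098788

Answer: Price = V(0,0) = 13.0988


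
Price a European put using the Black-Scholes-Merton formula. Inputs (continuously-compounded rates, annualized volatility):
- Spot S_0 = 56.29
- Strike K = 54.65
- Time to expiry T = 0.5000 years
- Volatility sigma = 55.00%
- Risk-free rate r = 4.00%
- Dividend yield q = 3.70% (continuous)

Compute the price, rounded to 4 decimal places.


d1 = (ln(S/K) + (r - q + 0.5*sigma^2) * T) / (sigma * sqrt(T)) = 0.27433862
d2 = d1 - sigma * sqrt(T) = -0.11457011
exp(-rT) = 0.98019867; exp(-qT) = 0.98167007
P = K * exp(-rT) * N(-d2) - S_0 * exp(-qT) * N(-d1)
N(-d1) = 0.39191220; N(-d2) = 0.54560706
P = 54.6500 * 0.98019867 * 0.54560706 - 56.2900 * 0.98167007 * 0.39191220 = 7.5706

Answer: Price = 7.5706


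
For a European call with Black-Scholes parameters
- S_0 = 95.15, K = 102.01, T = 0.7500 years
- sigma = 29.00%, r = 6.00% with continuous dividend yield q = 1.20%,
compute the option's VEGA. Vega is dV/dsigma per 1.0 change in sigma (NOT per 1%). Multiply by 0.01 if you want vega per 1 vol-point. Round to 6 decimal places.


d1 = -0.0082770286; d2 = -0.2594243957
phi(d1) = 0.3989286150; exp(-qT) = 0.9910403788; exp(-rT) = 0.9559974818
Vega = S * exp(-qT) * phi(d1) * sqrt(T) = 95.1500 * 0.9910403788 * 0.3989286150 * 0.8660254038 = 32.578116

Answer: Vega = 32.578116


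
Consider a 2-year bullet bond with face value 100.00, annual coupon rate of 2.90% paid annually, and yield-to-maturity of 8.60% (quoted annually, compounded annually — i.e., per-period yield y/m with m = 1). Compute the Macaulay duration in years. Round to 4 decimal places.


Answer: Macaulay duration = 1.9703 years

Derivation:
Coupon per period c = face * coupon_rate / m = 2.900000
Periods per year m = 1; per-period yield y/m = 0.086000
Number of cashflows N = 2
Cashflows (t years, CF_t, discount factor 1/(1+y/m)^(m*t), PV):
  t = 1.0000: CF_t = 2.900000, DF = 0.920810, PV = 2.670350
  t = 2.0000: CF_t = 102.900000, DF = 0.847892, PV = 87.248049
Price P = sum_t PV_t = 89.918399
Macaulay numerator sum_t t * PV_t:
  t * PV_t at t = 1.0000: 2.670350
  t * PV_t at t = 2.0000: 174.496098
Macaulay duration D = (sum_t t * PV_t) / P = 177.166448 / 89.918399 = 1.970303


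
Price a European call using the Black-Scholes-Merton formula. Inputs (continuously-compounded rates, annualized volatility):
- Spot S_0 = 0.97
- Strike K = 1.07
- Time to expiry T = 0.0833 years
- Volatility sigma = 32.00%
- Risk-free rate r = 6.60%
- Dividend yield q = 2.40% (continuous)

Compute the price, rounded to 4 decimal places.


Answer: Price = 0.0074

Derivation:
d1 = (ln(S/K) + (r - q + 0.5*sigma^2) * T) / (sigma * sqrt(T)) = -0.97830963
d2 = d1 - sigma * sqrt(T) = -1.07066719
exp(-rT) = 0.99451729; exp(-qT) = 0.99800280
C = S_0 * exp(-qT) * N(d1) - K * exp(-rT) * N(d2)
N(d1) = 0.16396060; N(d2) = 0.14215955
C = 0.9700 * 0.99800280 * 0.16396060 - 1.0700 * 0.99451729 * 0.14215955 = 0.0074


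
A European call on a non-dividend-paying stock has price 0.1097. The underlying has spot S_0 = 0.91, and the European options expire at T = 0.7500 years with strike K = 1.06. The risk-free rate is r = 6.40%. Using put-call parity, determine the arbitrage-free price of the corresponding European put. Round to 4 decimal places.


Answer: Put price = 0.2100

Derivation:
Put-call parity: C - P = S_0 * exp(-qT) - K * exp(-rT).
S_0 * exp(-qT) = 0.9100 * 1.00000000 = 0.91000000
K * exp(-rT) = 1.0600 * 0.95313379 = 1.01032181
P = C - S*exp(-qT) + K*exp(-rT)
P = 0.1097 - 0.91000000 + 1.01032181 = 0.2100


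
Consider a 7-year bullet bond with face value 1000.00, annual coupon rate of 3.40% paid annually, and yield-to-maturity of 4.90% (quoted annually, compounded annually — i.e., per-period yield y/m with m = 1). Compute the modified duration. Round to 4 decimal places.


Answer: Modified duration = 6.0151

Derivation:
Coupon per period c = face * coupon_rate / m = 34.000000
Periods per year m = 1; per-period yield y/m = 0.049000
Number of cashflows N = 7
Cashflows (t years, CF_t, discount factor 1/(1+y/m)^(m*t), PV):
  t = 1.0000: CF_t = 34.000000, DF = 0.953289, PV = 32.411821
  t = 2.0000: CF_t = 34.000000, DF = 0.908760, PV = 30.897827
  t = 3.0000: CF_t = 34.000000, DF = 0.866310, PV = 29.454554
  t = 4.0000: CF_t = 34.000000, DF = 0.825844, PV = 28.078698
  t = 5.0000: CF_t = 34.000000, DF = 0.787268, PV = 26.767110
  t = 6.0000: CF_t = 34.000000, DF = 0.750494, PV = 25.516787
  t = 7.0000: CF_t = 1034.000000, DF = 0.715437, PV = 739.762175
Price P = sum_t PV_t = 912.888971
First compute Macaulay numerator sum_t t * PV_t:
  t * PV_t at t = 1.0000: 32.411821
  t * PV_t at t = 2.0000: 61.795654
  t * PV_t at t = 3.0000: 88.363662
  t * PV_t at t = 4.0000: 112.314792
  t * PV_t at t = 5.0000: 133.835548
  t * PV_t at t = 6.0000: 153.100722
  t * PV_t at t = 7.0000: 5178.335224
Macaulay duration D = 5760.157422 / 912.888971 = 6.309812
Modified duration = D / (1 + y/m) = 6.309812 / (1 + 0.049000) = 6.015073


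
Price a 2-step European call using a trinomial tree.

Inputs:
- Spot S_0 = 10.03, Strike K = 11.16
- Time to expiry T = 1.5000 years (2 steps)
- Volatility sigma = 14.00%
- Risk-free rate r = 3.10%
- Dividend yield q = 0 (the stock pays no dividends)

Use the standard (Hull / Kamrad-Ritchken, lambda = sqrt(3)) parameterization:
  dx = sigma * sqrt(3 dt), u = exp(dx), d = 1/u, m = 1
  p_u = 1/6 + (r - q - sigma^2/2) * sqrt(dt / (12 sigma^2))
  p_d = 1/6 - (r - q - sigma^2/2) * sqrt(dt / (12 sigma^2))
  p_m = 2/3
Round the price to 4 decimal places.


dt = T/N = 0.750000; dx = sigma*sqrt(3*dt) = 0.210000
u = exp(dx) = 1.233678; d = 1/u = 0.810584
p_u = 0.204524, p_m = 0.666667, p_d = 0.128810
Discount per step: exp(-r*dt) = 0.977018
Stock lattice S(k, j) with j the centered position index:
  k=0: S(0,+0) = 10.0300
  k=1: S(1,-1) = 8.1302; S(1,+0) = 10.0300; S(1,+1) = 12.3738
  k=2: S(2,-2) = 6.5902; S(2,-1) = 8.1302; S(2,+0) = 10.0300; S(2,+1) = 12.3738; S(2,+2) = 15.2653
Terminal payoffs V(N, j) = max(S_T - K, 0):
  V(2,-2) = 0.000000; V(2,-1) = 0.000000; V(2,+0) = 0.000000; V(2,+1) = 1.213791; V(2,+2) = 4.105274
Backward induction: V(k, j) = exp(-r*dt) * [p_u * V(k+1, j+1) + p_m * V(k+1, j) + p_d * V(k+1, j-1)]
  V(1,-1) = exp(-r*dt) * [p_u*0.000000 + p_m*0.000000 + p_d*0.000000] = 0.000000
  V(1,+0) = exp(-r*dt) * [p_u*1.213791 + p_m*0.000000 + p_d*0.000000] = 0.242544
  V(1,+1) = exp(-r*dt) * [p_u*4.105274 + p_m*1.213791 + p_d*0.000000] = 1.610927
  V(0,+0) = exp(-r*dt) * [p_u*1.610927 + p_m*0.242544 + p_d*0.000000] = 0.479881

Answer: Price = V(0,0) = 0.4799


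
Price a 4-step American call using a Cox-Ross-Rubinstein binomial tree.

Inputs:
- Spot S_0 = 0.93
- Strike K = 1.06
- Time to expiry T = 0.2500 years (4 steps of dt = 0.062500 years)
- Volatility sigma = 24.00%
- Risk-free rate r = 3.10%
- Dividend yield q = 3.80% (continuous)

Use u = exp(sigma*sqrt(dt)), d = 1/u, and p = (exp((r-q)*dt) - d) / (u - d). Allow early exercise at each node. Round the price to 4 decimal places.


dt = T/N = 0.062500
u = exp(sigma*sqrt(dt)) = 1.061837; d = 1/u = 0.941765
p = (exp((r-q)*dt) - d) / (u - d) = 0.481362
Discount per step: exp(-r*dt) = 0.998064
Stock lattice S(k, i) with i counting down-moves:
  k=0: S(0,0) = 0.9300
  k=1: S(1,0) = 0.9875; S(1,1) = 0.8758
  k=2: S(2,0) = 1.0486; S(2,1) = 0.9300; S(2,2) = 0.8248
  k=3: S(3,0) = 1.1134; S(3,1) = 0.9875; S(3,2) = 0.8758; S(3,3) = 0.7768
  k=4: S(4,0) = 1.1823; S(4,1) = 1.0486; S(4,2) = 0.9300; S(4,3) = 0.8248; S(4,4) = 0.7316
Terminal payoffs V(N, i) = max(S_T - K, 0):
  V(4,0) = 0.122262; V(4,1) = 0.000000; V(4,2) = 0.000000; V(4,3) = 0.000000; V(4,4) = 0.000000
Backward induction: V(k, i) = exp(-r*dt) * [p * V(k+1, i) + (1-p) * V(k+1, i+1)]; then take max(V_cont, immediate exercise) for American.
  V(3,0) = exp(-r*dt) * [p*0.122262 + (1-p)*0.000000] = 0.058738; exercise = 0.053412; V(3,0) = max -> 0.058738
  V(3,1) = exp(-r*dt) * [p*0.000000 + (1-p)*0.000000] = 0.000000; exercise = 0.000000; V(3,1) = max -> 0.000000
  V(3,2) = exp(-r*dt) * [p*0.000000 + (1-p)*0.000000] = 0.000000; exercise = 0.000000; V(3,2) = max -> 0.000000
  V(3,3) = exp(-r*dt) * [p*0.000000 + (1-p)*0.000000] = 0.000000; exercise = 0.000000; V(3,3) = max -> 0.000000
  V(2,0) = exp(-r*dt) * [p*0.058738 + (1-p)*0.000000] = 0.028220; exercise = 0.000000; V(2,0) = max -> 0.028220
  V(2,1) = exp(-r*dt) * [p*0.000000 + (1-p)*0.000000] = 0.000000; exercise = 0.000000; V(2,1) = max -> 0.000000
  V(2,2) = exp(-r*dt) * [p*0.000000 + (1-p)*0.000000] = 0.000000; exercise = 0.000000; V(2,2) = max -> 0.000000
  V(1,0) = exp(-r*dt) * [p*0.028220 + (1-p)*0.000000] = 0.013558; exercise = 0.000000; V(1,0) = max -> 0.013558
  V(1,1) = exp(-r*dt) * [p*0.000000 + (1-p)*0.000000] = 0.000000; exercise = 0.000000; V(1,1) = max -> 0.000000
  V(0,0) = exp(-r*dt) * [p*0.013558 + (1-p)*0.000000] = 0.006513; exercise = 0.000000; V(0,0) = max -> 0.006513

Answer: Price = V(0,0) = 0.0065


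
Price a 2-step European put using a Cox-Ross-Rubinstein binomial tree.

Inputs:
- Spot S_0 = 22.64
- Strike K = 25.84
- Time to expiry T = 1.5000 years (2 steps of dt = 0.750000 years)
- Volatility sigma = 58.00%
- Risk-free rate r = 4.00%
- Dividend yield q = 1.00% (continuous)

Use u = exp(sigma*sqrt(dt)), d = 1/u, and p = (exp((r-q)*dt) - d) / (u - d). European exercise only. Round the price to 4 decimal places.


Answer: Price = V(0,0) = 7.4201

Derivation:
dt = T/N = 0.750000
u = exp(sigma*sqrt(dt)) = 1.652509; d = 1/u = 0.605140
p = (exp((r-q)*dt) - d) / (u - d) = 0.398727
Discount per step: exp(-r*dt) = 0.970446
Stock lattice S(k, i) with i counting down-moves:
  k=0: S(0,0) = 22.6400
  k=1: S(1,0) = 37.4128; S(1,1) = 13.7004
  k=2: S(2,0) = 61.8250; S(2,1) = 22.6400; S(2,2) = 8.2907
Terminal payoffs V(N, i) = max(K - S_T, 0):
  V(2,0) = 0.000000; V(2,1) = 3.200000; V(2,2) = 17.549347
Backward induction: V(k, i) = exp(-r*dt) * [p * V(k+1, i) + (1-p) * V(k+1, i+1)].
  V(1,0) = exp(-r*dt) * [p*0.000000 + (1-p)*3.200000] = 1.867207
  V(1,1) = exp(-r*dt) * [p*3.200000 + (1-p)*17.549347] = 11.478302
  V(0,0) = exp(-r*dt) * [p*1.867207 + (1-p)*11.478302] = 7.420118


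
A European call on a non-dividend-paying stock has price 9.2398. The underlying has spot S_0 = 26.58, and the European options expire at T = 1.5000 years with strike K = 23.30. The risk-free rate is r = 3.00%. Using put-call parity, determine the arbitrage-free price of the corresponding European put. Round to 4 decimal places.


Put-call parity: C - P = S_0 * exp(-qT) - K * exp(-rT).
S_0 * exp(-qT) = 26.5800 * 1.00000000 = 26.58000000
K * exp(-rT) = 23.3000 * 0.95599748 = 22.27474133
P = C - S*exp(-qT) + K*exp(-rT)
P = 9.2398 - 26.58000000 + 22.27474133 = 4.9345

Answer: Put price = 4.9345


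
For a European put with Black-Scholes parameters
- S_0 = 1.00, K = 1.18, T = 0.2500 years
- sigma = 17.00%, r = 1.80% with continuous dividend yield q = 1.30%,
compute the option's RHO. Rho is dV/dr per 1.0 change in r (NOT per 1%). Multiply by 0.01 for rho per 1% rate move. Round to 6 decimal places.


d1 = -1.8900228056; d2 = -1.9750228056
phi(d1) = 0.0668682084; exp(-qT) = 0.9967552755; exp(-rT) = 0.9955101098
N(-d2) = 0.9758672200
Rho = -K*T*exp(-rT)*N(-d2) = -1.1800 * 0.2500 * 0.9955101098 * 0.9758672200 = -0.286588

Answer: Rho = -0.286588


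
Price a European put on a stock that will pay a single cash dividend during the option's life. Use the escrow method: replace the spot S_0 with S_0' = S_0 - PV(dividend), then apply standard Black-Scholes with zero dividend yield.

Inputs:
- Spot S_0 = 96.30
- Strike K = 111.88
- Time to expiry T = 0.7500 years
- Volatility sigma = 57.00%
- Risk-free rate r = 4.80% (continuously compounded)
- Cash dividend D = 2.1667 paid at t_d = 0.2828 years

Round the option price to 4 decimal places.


PV(D) = D * exp(-r * t_d) = 2.1667 * 0.98651732 = 2.13748707
S_0' = S_0 - PV(D) = 96.3000 - 2.13748707 = 94.16251293
d1 = (ln(S_0'/K) + (r + sigma^2/2)*T) / (sigma*sqrt(T)) = -0.02951013
d2 = d1 - sigma*sqrt(T) = -0.52314461
exp(-rT) = 0.96464029
N(-d1) = 0.51177113; N(-d2) = 0.69956319
P = K * exp(-rT) * N(-d2) - S_0' * N(-d1) = 111.8800 * 0.96464029 * 0.69956319 - 94.16251293 * 0.51177113 = 27.3100

Answer: Price = 27.3100


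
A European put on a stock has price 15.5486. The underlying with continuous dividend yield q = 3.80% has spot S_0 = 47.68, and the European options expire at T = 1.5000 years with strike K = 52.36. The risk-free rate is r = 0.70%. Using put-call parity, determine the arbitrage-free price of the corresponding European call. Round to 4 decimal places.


Answer: Call price = 8.7737

Derivation:
Put-call parity: C - P = S_0 * exp(-qT) - K * exp(-rT).
S_0 * exp(-qT) = 47.6800 * 0.94459407 = 45.03824523
K * exp(-rT) = 52.3600 * 0.98955493 = 51.81309627
C = P + S*exp(-qT) - K*exp(-rT)
C = 15.5486 + 45.03824523 - 51.81309627 = 8.7737


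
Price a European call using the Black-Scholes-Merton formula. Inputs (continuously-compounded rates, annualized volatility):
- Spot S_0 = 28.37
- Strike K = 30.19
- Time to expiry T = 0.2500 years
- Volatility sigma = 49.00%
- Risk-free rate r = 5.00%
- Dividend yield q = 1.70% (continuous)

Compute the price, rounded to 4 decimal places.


Answer: Price = 2.1159

Derivation:
d1 = (ln(S/K) + (r - q + 0.5*sigma^2) * T) / (sigma * sqrt(T)) = -0.09761631
d2 = d1 - sigma * sqrt(T) = -0.34261631
exp(-rT) = 0.98757780; exp(-qT) = 0.99575902
C = S_0 * exp(-qT) * N(d1) - K * exp(-rT) * N(d2)
N(d1) = 0.46111849; N(d2) = 0.36594357
C = 28.3700 * 0.99575902 * 0.46111849 - 30.1900 * 0.98757780 * 0.36594357 = 2.1159


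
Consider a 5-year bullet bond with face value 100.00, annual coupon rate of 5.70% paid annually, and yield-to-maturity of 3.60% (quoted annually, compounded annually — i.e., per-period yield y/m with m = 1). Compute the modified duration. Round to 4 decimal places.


Coupon per period c = face * coupon_rate / m = 5.700000
Periods per year m = 1; per-period yield y/m = 0.036000
Number of cashflows N = 5
Cashflows (t years, CF_t, discount factor 1/(1+y/m)^(m*t), PV):
  t = 1.0000: CF_t = 5.700000, DF = 0.965251, PV = 5.501931
  t = 2.0000: CF_t = 5.700000, DF = 0.931709, PV = 5.310744
  t = 3.0000: CF_t = 5.700000, DF = 0.899333, PV = 5.126201
  t = 4.0000: CF_t = 5.700000, DF = 0.868082, PV = 4.948070
  t = 5.0000: CF_t = 105.700000, DF = 0.837917, PV = 88.567872
Price P = sum_t PV_t = 109.454817
First compute Macaulay numerator sum_t t * PV_t:
  t * PV_t at t = 1.0000: 5.501931
  t * PV_t at t = 2.0000: 10.621487
  t * PV_t at t = 3.0000: 15.378602
  t * PV_t at t = 4.0000: 19.792280
  t * PV_t at t = 5.0000: 442.839360
Macaulay duration D = 494.133660 / 109.454817 = 4.514499
Modified duration = D / (1 + y/m) = 4.514499 / (1 + 0.036000) = 4.357625

Answer: Modified duration = 4.3576


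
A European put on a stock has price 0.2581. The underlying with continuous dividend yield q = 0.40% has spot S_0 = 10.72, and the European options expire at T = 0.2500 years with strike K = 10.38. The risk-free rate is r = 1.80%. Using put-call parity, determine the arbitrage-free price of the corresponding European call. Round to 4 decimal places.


Answer: Call price = 0.6340

Derivation:
Put-call parity: C - P = S_0 * exp(-qT) - K * exp(-rT).
S_0 * exp(-qT) = 10.7200 * 0.99900050 = 10.70928536
K * exp(-rT) = 10.3800 * 0.99551011 = 10.33339494
C = P + S*exp(-qT) - K*exp(-rT)
C = 0.2581 + 10.70928536 - 10.33339494 = 0.6340


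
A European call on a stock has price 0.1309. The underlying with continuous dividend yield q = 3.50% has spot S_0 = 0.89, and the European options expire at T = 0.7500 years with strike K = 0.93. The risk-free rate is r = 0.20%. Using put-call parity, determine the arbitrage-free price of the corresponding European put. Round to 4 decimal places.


Answer: Put price = 0.1926

Derivation:
Put-call parity: C - P = S_0 * exp(-qT) - K * exp(-rT).
S_0 * exp(-qT) = 0.8900 * 0.97409154 = 0.86694147
K * exp(-rT) = 0.9300 * 0.99850112 = 0.92860605
P = C - S*exp(-qT) + K*exp(-rT)
P = 0.1309 - 0.86694147 + 0.92860605 = 0.1926


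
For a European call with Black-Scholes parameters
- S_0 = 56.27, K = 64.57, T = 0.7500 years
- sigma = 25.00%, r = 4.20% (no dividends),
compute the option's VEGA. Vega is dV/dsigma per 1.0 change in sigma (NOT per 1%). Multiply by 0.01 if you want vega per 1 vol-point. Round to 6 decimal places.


d1 = -0.3817480311; d2 = -0.5982543820
phi(d1) = 0.3709068549; exp(-qT) = 1.0000000000; exp(-rT) = 0.9689909565
Vega = S * exp(-qT) * phi(d1) * sqrt(T) = 56.2700 * 1.0000000000 * 0.3709068549 * 0.8660254038 = 18.074754

Answer: Vega = 18.074754


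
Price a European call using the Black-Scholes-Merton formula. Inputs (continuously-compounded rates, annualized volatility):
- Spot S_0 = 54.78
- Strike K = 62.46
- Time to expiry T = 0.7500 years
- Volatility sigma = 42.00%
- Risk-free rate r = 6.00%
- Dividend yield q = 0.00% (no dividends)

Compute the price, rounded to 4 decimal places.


Answer: Price = 6.0236

Derivation:
d1 = (ln(S/K) + (r - q + 0.5*sigma^2) * T) / (sigma * sqrt(T)) = -0.05512647
d2 = d1 - sigma * sqrt(T) = -0.41885714
exp(-rT) = 0.95599748; exp(-qT) = 1.00000000
C = S_0 * exp(-qT) * N(d1) - K * exp(-rT) * N(d2)
N(d1) = 0.47801885; N(d2) = 0.33766027
C = 54.7800 * 1.00000000 * 0.47801885 - 62.4600 * 0.95599748 * 0.33766027 = 6.0236


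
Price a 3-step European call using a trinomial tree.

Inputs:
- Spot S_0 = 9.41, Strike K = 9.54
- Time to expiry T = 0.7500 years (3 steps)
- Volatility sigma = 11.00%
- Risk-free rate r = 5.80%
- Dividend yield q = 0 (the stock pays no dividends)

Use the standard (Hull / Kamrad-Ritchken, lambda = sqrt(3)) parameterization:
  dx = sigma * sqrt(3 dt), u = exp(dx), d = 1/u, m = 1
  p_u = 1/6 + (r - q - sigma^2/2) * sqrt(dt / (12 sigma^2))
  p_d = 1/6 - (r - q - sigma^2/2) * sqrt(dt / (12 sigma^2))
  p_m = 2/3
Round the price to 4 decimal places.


Answer: Price = V(0,0) = 0.4874

Derivation:
dt = T/N = 0.250000; dx = sigma*sqrt(3*dt) = 0.095263
u = exp(dx) = 1.099948; d = 1/u = 0.909134
p_u = 0.234833, p_m = 0.666667, p_d = 0.098500
Discount per step: exp(-r*dt) = 0.985605
Stock lattice S(k, j) with j the centered position index:
  k=0: S(0,+0) = 9.4100
  k=1: S(1,-1) = 8.5550; S(1,+0) = 9.4100; S(1,+1) = 10.3505
  k=2: S(2,-2) = 7.7776; S(2,-1) = 8.5550; S(2,+0) = 9.4100; S(2,+1) = 10.3505; S(2,+2) = 11.3850
  k=3: S(3,-3) = 7.0709; S(3,-2) = 7.7776; S(3,-1) = 8.5550; S(3,+0) = 9.4100; S(3,+1) = 10.3505; S(3,+2) = 11.3850; S(3,+3) = 12.5229
Terminal payoffs V(N, j) = max(S_T - K, 0):
  V(3,-3) = 0.000000; V(3,-2) = 0.000000; V(3,-1) = 0.000000; V(3,+0) = 0.000000; V(3,+1) = 0.810510; V(3,+2) = 1.845021; V(3,+3) = 2.982930
Backward induction: V(k, j) = exp(-r*dt) * [p_u * V(k+1, j+1) + p_m * V(k+1, j) + p_d * V(k+1, j-1)]
  V(2,-2) = exp(-r*dt) * [p_u*0.000000 + p_m*0.000000 + p_d*0.000000] = 0.000000
  V(2,-1) = exp(-r*dt) * [p_u*0.000000 + p_m*0.000000 + p_d*0.000000] = 0.000000
  V(2,+0) = exp(-r*dt) * [p_u*0.810510 + p_m*0.000000 + p_d*0.000000] = 0.187595
  V(2,+1) = exp(-r*dt) * [p_u*1.845021 + p_m*0.810510 + p_d*0.000000] = 0.959597
  V(2,+2) = exp(-r*dt) * [p_u*2.982930 + p_m*1.845021 + p_d*0.810510] = 1.981401
  V(1,-1) = exp(-r*dt) * [p_u*0.187595 + p_m*0.000000 + p_d*0.000000] = 0.043419
  V(1,+0) = exp(-r*dt) * [p_u*0.959597 + p_m*0.187595 + p_d*0.000000] = 0.345364
  V(1,+1) = exp(-r*dt) * [p_u*1.981401 + p_m*0.959597 + p_d*0.187595] = 1.107335
  V(0,+0) = exp(-r*dt) * [p_u*1.107335 + p_m*0.345364 + p_d*0.043419] = 0.487439


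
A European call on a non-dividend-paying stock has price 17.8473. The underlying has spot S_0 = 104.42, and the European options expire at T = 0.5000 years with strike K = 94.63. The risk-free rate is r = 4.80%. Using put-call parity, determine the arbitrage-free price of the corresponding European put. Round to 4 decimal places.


Put-call parity: C - P = S_0 * exp(-qT) - K * exp(-rT).
S_0 * exp(-qT) = 104.4200 * 1.00000000 = 104.42000000
K * exp(-rT) = 94.6300 * 0.97628571 = 92.38591671
P = C - S*exp(-qT) + K*exp(-rT)
P = 17.8473 - 104.42000000 + 92.38591671 = 5.8132

Answer: Put price = 5.8132


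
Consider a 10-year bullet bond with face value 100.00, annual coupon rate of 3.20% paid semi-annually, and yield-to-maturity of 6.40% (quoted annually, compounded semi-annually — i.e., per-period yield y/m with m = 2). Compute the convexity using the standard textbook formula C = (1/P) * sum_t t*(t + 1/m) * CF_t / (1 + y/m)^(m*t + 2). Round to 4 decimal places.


Coupon per period c = face * coupon_rate / m = 1.600000
Periods per year m = 2; per-period yield y/m = 0.032000
Number of cashflows N = 20
Cashflows (t years, CF_t, discount factor 1/(1+y/m)^(m*t), PV):
  t = 0.5000: CF_t = 1.600000, DF = 0.968992, PV = 1.550388
  t = 1.0000: CF_t = 1.600000, DF = 0.938946, PV = 1.502314
  t = 1.5000: CF_t = 1.600000, DF = 0.909831, PV = 1.455730
  t = 2.0000: CF_t = 1.600000, DF = 0.881620, PV = 1.410591
  t = 2.5000: CF_t = 1.600000, DF = 0.854283, PV = 1.366852
  t = 3.0000: CF_t = 1.600000, DF = 0.827793, PV = 1.324469
  t = 3.5000: CF_t = 1.600000, DF = 0.802125, PV = 1.283400
  t = 4.0000: CF_t = 1.600000, DF = 0.777253, PV = 1.243605
  t = 4.5000: CF_t = 1.600000, DF = 0.753152, PV = 1.205043
  t = 5.0000: CF_t = 1.600000, DF = 0.729799, PV = 1.167678
  t = 5.5000: CF_t = 1.600000, DF = 0.707169, PV = 1.131471
  t = 6.0000: CF_t = 1.600000, DF = 0.685241, PV = 1.096386
  t = 6.5000: CF_t = 1.600000, DF = 0.663994, PV = 1.062390
  t = 7.0000: CF_t = 1.600000, DF = 0.643405, PV = 1.029448
  t = 7.5000: CF_t = 1.600000, DF = 0.623454, PV = 0.997527
  t = 8.0000: CF_t = 1.600000, DF = 0.604122, PV = 0.966596
  t = 8.5000: CF_t = 1.600000, DF = 0.585390, PV = 0.936624
  t = 9.0000: CF_t = 1.600000, DF = 0.567238, PV = 0.907581
  t = 9.5000: CF_t = 1.600000, DF = 0.549649, PV = 0.879439
  t = 10.0000: CF_t = 101.600000, DF = 0.532606, PV = 54.112770
Price P = sum_t PV_t = 76.630300
Convexity numerator sum_t t*(t + 1/m) * CF_t / (1+y/m)^(m*t + 2):
  t = 0.5000: term = 0.727865
  t = 1.0000: term = 2.115887
  t = 1.5000: term = 4.100556
  t = 2.0000: term = 6.622345
  t = 2.5000: term = 9.625501
  t = 3.0000: term = 13.057851
  t = 3.5000: term = 16.870608
  t = 4.0000: term = 21.018200
  t = 4.5000: term = 25.458091
  t = 5.0000: term = 30.150624
  t = 5.5000: term = 35.058865
  t = 6.0000: term = 40.148454
  t = 6.5000: term = 45.387464
  t = 7.0000: term = 50.746270
  t = 7.5000: term = 56.197420
  t = 8.0000: term = 61.715513
  t = 8.5000: term = 67.277086
  t = 9.0000: term = 72.860501
  t = 9.5000: term = 78.445845
  t = 10.0000: term = 5334.941562
Convexity = (1/P) * sum = 5972.526509 / 76.630300 = 77.939490

Answer: Convexity = 77.9395


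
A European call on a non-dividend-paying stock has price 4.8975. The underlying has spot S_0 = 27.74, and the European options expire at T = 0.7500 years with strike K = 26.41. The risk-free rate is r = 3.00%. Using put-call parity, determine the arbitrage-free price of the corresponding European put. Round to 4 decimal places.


Answer: Put price = 2.9799

Derivation:
Put-call parity: C - P = S_0 * exp(-qT) - K * exp(-rT).
S_0 * exp(-qT) = 27.7400 * 1.00000000 = 27.74000000
K * exp(-rT) = 26.4100 * 0.97775124 = 25.82241017
P = C - S*exp(-qT) + K*exp(-rT)
P = 4.8975 - 27.74000000 + 25.82241017 = 2.9799


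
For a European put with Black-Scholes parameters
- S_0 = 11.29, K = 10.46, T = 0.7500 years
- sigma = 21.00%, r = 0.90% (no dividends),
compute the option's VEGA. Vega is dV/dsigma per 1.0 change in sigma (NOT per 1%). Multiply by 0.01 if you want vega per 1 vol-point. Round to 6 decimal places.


Answer: Vega = 3.356952

Derivation:
d1 = 0.5479132108; d2 = 0.3660478760
phi(d1) = 0.3433369418; exp(-qT) = 1.0000000000; exp(-rT) = 0.9932727301
Vega = S * exp(-qT) * phi(d1) * sqrt(T) = 11.2900 * 1.0000000000 * 0.3433369418 * 0.8660254038 = 3.356952


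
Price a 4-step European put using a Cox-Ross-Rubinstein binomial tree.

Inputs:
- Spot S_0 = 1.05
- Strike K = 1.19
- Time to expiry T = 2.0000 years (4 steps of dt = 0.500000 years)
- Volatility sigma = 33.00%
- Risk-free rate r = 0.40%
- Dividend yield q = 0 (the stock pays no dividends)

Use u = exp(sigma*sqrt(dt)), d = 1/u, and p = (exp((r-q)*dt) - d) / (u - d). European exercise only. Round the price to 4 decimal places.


dt = T/N = 0.500000
u = exp(sigma*sqrt(dt)) = 1.262817; d = 1/u = 0.791880
p = (exp((r-q)*dt) - d) / (u - d) = 0.446178
Discount per step: exp(-r*dt) = 0.998002
Stock lattice S(k, i) with i counting down-moves:
  k=0: S(0,0) = 1.0500
  k=1: S(1,0) = 1.3260; S(1,1) = 0.8315
  k=2: S(2,0) = 1.6744; S(2,1) = 1.0500; S(2,2) = 0.6584
  k=3: S(3,0) = 2.1145; S(3,1) = 1.3260; S(3,2) = 0.8315; S(3,3) = 0.5214
  k=4: S(4,0) = 2.6702; S(4,1) = 1.6744; S(4,2) = 1.0500; S(4,3) = 0.6584; S(4,4) = 0.4129
Terminal payoffs V(N, i) = max(K - S_T, 0):
  V(4,0) = 0.000000; V(4,1) = 0.000000; V(4,2) = 0.140000; V(4,3) = 0.531572; V(4,4) = 0.777117
Backward induction: V(k, i) = exp(-r*dt) * [p * V(k+1, i) + (1-p) * V(k+1, i+1)].
  V(3,0) = exp(-r*dt) * [p*0.000000 + (1-p)*0.000000] = 0.000000
  V(3,1) = exp(-r*dt) * [p*0.000000 + (1-p)*0.140000] = 0.077380
  V(3,2) = exp(-r*dt) * [p*0.140000 + (1-p)*0.531572] = 0.356148
  V(3,3) = exp(-r*dt) * [p*0.531572 + (1-p)*0.777117] = 0.666226
  V(2,0) = exp(-r*dt) * [p*0.000000 + (1-p)*0.077380] = 0.042769
  V(2,1) = exp(-r*dt) * [p*0.077380 + (1-p)*0.356148] = 0.231305
  V(2,2) = exp(-r*dt) * [p*0.356148 + (1-p)*0.666226] = 0.526822
  V(1,0) = exp(-r*dt) * [p*0.042769 + (1-p)*0.231305] = 0.146890
  V(1,1) = exp(-r*dt) * [p*0.231305 + (1-p)*0.526822] = 0.394179
  V(0,0) = exp(-r*dt) * [p*0.146890 + (1-p)*0.394179] = 0.283277

Answer: Price = V(0,0) = 0.2833


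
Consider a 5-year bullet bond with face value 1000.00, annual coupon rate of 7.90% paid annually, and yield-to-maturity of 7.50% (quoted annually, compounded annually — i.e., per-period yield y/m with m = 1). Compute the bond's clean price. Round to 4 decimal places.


Coupon per period c = face * coupon_rate / m = 79.000000
Periods per year m = 1; per-period yield y/m = 0.075000
Number of cashflows N = 5
Cashflows (t years, CF_t, discount factor 1/(1+y/m)^(m*t), PV):
  t = 1.0000: CF_t = 79.000000, DF = 0.930233, PV = 73.488372
  t = 2.0000: CF_t = 79.000000, DF = 0.865333, PV = 68.361276
  t = 3.0000: CF_t = 79.000000, DF = 0.804961, PV = 63.591885
  t = 4.0000: CF_t = 79.000000, DF = 0.748801, PV = 59.155242
  t = 5.0000: CF_t = 1079.000000, DF = 0.696559, PV = 751.586764
Price P = sum_t PV_t = 1016.183540

Answer: Price = 1016.1835


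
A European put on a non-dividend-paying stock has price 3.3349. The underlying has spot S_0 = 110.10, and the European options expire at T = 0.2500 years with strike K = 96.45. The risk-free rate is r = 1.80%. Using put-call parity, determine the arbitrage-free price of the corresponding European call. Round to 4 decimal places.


Put-call parity: C - P = S_0 * exp(-qT) - K * exp(-rT).
S_0 * exp(-qT) = 110.1000 * 1.00000000 = 110.10000000
K * exp(-rT) = 96.4500 * 0.99551011 = 96.01695009
C = P + S*exp(-qT) - K*exp(-rT)
C = 3.3349 + 110.10000000 - 96.01695009 = 17.4179

Answer: Call price = 17.4179


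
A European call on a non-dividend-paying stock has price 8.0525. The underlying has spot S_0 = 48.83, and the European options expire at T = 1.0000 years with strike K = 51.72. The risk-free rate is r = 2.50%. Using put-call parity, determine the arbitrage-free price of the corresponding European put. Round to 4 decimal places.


Put-call parity: C - P = S_0 * exp(-qT) - K * exp(-rT).
S_0 * exp(-qT) = 48.8300 * 1.00000000 = 48.83000000
K * exp(-rT) = 51.7200 * 0.97530991 = 50.44302865
P = C - S*exp(-qT) + K*exp(-rT)
P = 8.0525 - 48.83000000 + 50.44302865 = 9.6655

Answer: Put price = 9.6655


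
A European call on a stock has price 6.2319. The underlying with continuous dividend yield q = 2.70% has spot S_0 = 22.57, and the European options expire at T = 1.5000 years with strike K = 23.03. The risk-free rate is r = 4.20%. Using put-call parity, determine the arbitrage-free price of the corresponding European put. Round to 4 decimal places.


Answer: Put price = 6.1816

Derivation:
Put-call parity: C - P = S_0 * exp(-qT) - K * exp(-rT).
S_0 * exp(-qT) = 22.5700 * 0.96030916 = 21.67417784
K * exp(-rT) = 23.0300 * 0.93894347 = 21.62386820
P = C - S*exp(-qT) + K*exp(-rT)
P = 6.2319 - 21.67417784 + 21.62386820 = 6.1816


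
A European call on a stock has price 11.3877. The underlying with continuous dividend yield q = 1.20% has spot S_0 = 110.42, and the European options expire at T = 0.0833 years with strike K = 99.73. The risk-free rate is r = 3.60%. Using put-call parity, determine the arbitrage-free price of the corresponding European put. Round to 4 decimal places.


Put-call parity: C - P = S_0 * exp(-qT) - K * exp(-rT).
S_0 * exp(-qT) = 110.4200 * 0.99900090 = 110.30967932
K * exp(-rT) = 99.7300 * 0.99700569 = 99.43137765
P = C - S*exp(-qT) + K*exp(-rT)
P = 11.3877 - 110.30967932 + 99.43137765 = 0.5094

Answer: Put price = 0.5094


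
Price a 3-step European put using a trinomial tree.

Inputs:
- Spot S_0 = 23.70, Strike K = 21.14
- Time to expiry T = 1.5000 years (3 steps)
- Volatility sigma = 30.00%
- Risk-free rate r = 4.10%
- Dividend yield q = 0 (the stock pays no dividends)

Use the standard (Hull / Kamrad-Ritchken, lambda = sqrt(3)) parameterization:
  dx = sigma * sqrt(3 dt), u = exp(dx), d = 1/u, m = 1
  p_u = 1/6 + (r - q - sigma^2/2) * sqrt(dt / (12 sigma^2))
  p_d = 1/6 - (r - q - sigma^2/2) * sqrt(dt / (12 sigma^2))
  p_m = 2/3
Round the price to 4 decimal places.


Answer: Price = V(0,0) = 1.6548

Derivation:
dt = T/N = 0.500000; dx = sigma*sqrt(3*dt) = 0.367423
u = exp(dx) = 1.444009; d = 1/u = 0.692516
p_u = 0.163945, p_m = 0.666667, p_d = 0.169388
Discount per step: exp(-r*dt) = 0.979709
Stock lattice S(k, j) with j the centered position index:
  k=0: S(0,+0) = 23.7000
  k=1: S(1,-1) = 16.4126; S(1,+0) = 23.7000; S(1,+1) = 34.2230
  k=2: S(2,-2) = 11.3660; S(2,-1) = 16.4126; S(2,+0) = 23.7000; S(2,+1) = 34.2230; S(2,+2) = 49.4184
  k=3: S(3,-3) = 7.8712; S(3,-2) = 11.3660; S(3,-1) = 16.4126; S(3,+0) = 23.7000; S(3,+1) = 34.2230; S(3,+2) = 49.4184; S(3,+3) = 71.3606
Terminal payoffs V(N, j) = max(K - S_T, 0):
  V(3,-3) = 13.268846; V(3,-2) = 9.773981; V(3,-1) = 4.727363; V(3,+0) = 0.000000; V(3,+1) = 0.000000; V(3,+2) = 0.000000; V(3,+3) = 0.000000
Backward induction: V(k, j) = exp(-r*dt) * [p_u * V(k+1, j+1) + p_m * V(k+1, j) + p_d * V(k+1, j-1)]
  V(2,-2) = exp(-r*dt) * [p_u*4.727363 + p_m*9.773981 + p_d*13.268846] = 9.345052
  V(2,-1) = exp(-r*dt) * [p_u*0.000000 + p_m*4.727363 + p_d*9.773981] = 4.709630
  V(2,+0) = exp(-r*dt) * [p_u*0.000000 + p_m*0.000000 + p_d*4.727363] = 0.784512
  V(2,+1) = exp(-r*dt) * [p_u*0.000000 + p_m*0.000000 + p_d*0.000000] = 0.000000
  V(2,+2) = exp(-r*dt) * [p_u*0.000000 + p_m*0.000000 + p_d*0.000000] = 0.000000
  V(1,-1) = exp(-r*dt) * [p_u*0.784512 + p_m*4.709630 + p_d*9.345052] = 4.752873
  V(1,+0) = exp(-r*dt) * [p_u*0.000000 + p_m*0.784512 + p_d*4.709630] = 1.293964
  V(1,+1) = exp(-r*dt) * [p_u*0.000000 + p_m*0.000000 + p_d*0.784512] = 0.130191
  V(0,+0) = exp(-r*dt) * [p_u*0.130191 + p_m*1.293964 + p_d*4.752873] = 1.654795


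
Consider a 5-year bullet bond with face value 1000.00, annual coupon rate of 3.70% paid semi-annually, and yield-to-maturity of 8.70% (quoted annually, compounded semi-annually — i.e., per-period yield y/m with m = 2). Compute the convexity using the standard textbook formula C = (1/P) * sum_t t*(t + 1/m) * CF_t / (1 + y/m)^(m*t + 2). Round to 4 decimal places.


Answer: Convexity = 22.2885

Derivation:
Coupon per period c = face * coupon_rate / m = 18.500000
Periods per year m = 2; per-period yield y/m = 0.043500
Number of cashflows N = 10
Cashflows (t years, CF_t, discount factor 1/(1+y/m)^(m*t), PV):
  t = 0.5000: CF_t = 18.500000, DF = 0.958313, PV = 17.728797
  t = 1.0000: CF_t = 18.500000, DF = 0.918365, PV = 16.989743
  t = 1.5000: CF_t = 18.500000, DF = 0.880081, PV = 16.281498
  t = 2.0000: CF_t = 18.500000, DF = 0.843393, PV = 15.602777
  t = 2.5000: CF_t = 18.500000, DF = 0.808235, PV = 14.952350
  t = 3.0000: CF_t = 18.500000, DF = 0.774543, PV = 14.329037
  t = 3.5000: CF_t = 18.500000, DF = 0.742254, PV = 13.731708
  t = 4.0000: CF_t = 18.500000, DF = 0.711312, PV = 13.159279
  t = 4.5000: CF_t = 18.500000, DF = 0.681660, PV = 12.610713
  t = 5.0000: CF_t = 1018.500000, DF = 0.653244, PV = 665.329070
Price P = sum_t PV_t = 800.714974
Convexity numerator sum_t t*(t + 1/m) * CF_t / (1+y/m)^(m*t + 2):
  t = 0.5000: term = 8.140749
  t = 1.0000: term = 23.404166
  t = 1.5000: term = 44.857051
  t = 2.0000: term = 71.645186
  t = 2.5000: term = 102.987809
  t = 3.0000: term = 138.172432
  t = 3.5000: term = 176.549984
  t = 4.0000: term = 217.530270
  t = 4.5000: term = 260.577708
  t = 5.0000: term = 16802.901687
Convexity = (1/P) * sum = 17846.767041 / 800.714974 = 22.288539


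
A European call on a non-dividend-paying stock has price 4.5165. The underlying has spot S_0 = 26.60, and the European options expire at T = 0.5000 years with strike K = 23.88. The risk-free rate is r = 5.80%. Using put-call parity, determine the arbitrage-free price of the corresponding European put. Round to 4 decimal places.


Put-call parity: C - P = S_0 * exp(-qT) - K * exp(-rT).
S_0 * exp(-qT) = 26.6000 * 1.00000000 = 26.60000000
K * exp(-rT) = 23.8800 * 0.97141646 = 23.19742517
P = C - S*exp(-qT) + K*exp(-rT)
P = 4.5165 - 26.60000000 + 23.19742517 = 1.1139

Answer: Put price = 1.1139


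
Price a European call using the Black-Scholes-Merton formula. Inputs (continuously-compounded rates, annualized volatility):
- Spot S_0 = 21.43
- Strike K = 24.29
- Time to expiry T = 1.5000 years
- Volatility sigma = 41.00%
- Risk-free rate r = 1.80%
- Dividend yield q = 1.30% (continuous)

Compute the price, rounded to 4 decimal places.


d1 = (ln(S/K) + (r - q + 0.5*sigma^2) * T) / (sigma * sqrt(T)) = 0.01653319
d2 = d1 - sigma * sqrt(T) = -0.48561220
exp(-rT) = 0.97336124; exp(-qT) = 0.98068890
C = S_0 * exp(-qT) * N(d1) - K * exp(-rT) * N(d2)
N(d1) = 0.50659549; N(d2) = 0.31362107
C = 21.4300 * 0.98068890 * 0.50659549 - 24.2900 * 0.97336124 * 0.31362107 = 3.2318

Answer: Price = 3.2318


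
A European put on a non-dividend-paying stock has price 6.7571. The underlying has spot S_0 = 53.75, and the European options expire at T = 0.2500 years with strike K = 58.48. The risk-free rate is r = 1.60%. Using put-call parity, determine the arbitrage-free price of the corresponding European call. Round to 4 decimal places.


Answer: Call price = 2.2606

Derivation:
Put-call parity: C - P = S_0 * exp(-qT) - K * exp(-rT).
S_0 * exp(-qT) = 53.7500 * 1.00000000 = 53.75000000
K * exp(-rT) = 58.4800 * 0.99600799 = 58.24654722
C = P + S*exp(-qT) - K*exp(-rT)
C = 6.7571 + 53.75000000 - 58.24654722 = 2.2606


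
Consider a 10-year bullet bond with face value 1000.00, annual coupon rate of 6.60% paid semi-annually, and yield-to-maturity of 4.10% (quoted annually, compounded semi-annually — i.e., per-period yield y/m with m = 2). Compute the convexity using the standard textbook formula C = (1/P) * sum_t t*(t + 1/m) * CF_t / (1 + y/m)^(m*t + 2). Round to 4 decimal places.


Answer: Convexity = 70.7630

Derivation:
Coupon per period c = face * coupon_rate / m = 33.000000
Periods per year m = 2; per-period yield y/m = 0.020500
Number of cashflows N = 20
Cashflows (t years, CF_t, discount factor 1/(1+y/m)^(m*t), PV):
  t = 0.5000: CF_t = 33.000000, DF = 0.979912, PV = 32.337090
  t = 1.0000: CF_t = 33.000000, DF = 0.960227, PV = 31.687496
  t = 1.5000: CF_t = 33.000000, DF = 0.940938, PV = 31.050951
  t = 2.0000: CF_t = 33.000000, DF = 0.922036, PV = 30.427194
  t = 2.5000: CF_t = 33.000000, DF = 0.903514, PV = 29.815967
  t = 3.0000: CF_t = 33.000000, DF = 0.885364, PV = 29.217018
  t = 3.5000: CF_t = 33.000000, DF = 0.867579, PV = 28.630101
  t = 4.0000: CF_t = 33.000000, DF = 0.850151, PV = 28.054974
  t = 4.5000: CF_t = 33.000000, DF = 0.833073, PV = 27.491400
  t = 5.0000: CF_t = 33.000000, DF = 0.816338, PV = 26.939148
  t = 5.5000: CF_t = 33.000000, DF = 0.799939, PV = 26.397989
  t = 6.0000: CF_t = 33.000000, DF = 0.783870, PV = 25.867701
  t = 6.5000: CF_t = 33.000000, DF = 0.768123, PV = 25.348066
  t = 7.0000: CF_t = 33.000000, DF = 0.752693, PV = 24.838869
  t = 7.5000: CF_t = 33.000000, DF = 0.737573, PV = 24.339901
  t = 8.0000: CF_t = 33.000000, DF = 0.722756, PV = 23.850956
  t = 8.5000: CF_t = 33.000000, DF = 0.708237, PV = 23.371834
  t = 9.0000: CF_t = 33.000000, DF = 0.694010, PV = 22.902336
  t = 9.5000: CF_t = 33.000000, DF = 0.680069, PV = 22.442269
  t = 10.0000: CF_t = 1033.000000, DF = 0.666407, PV = 688.398857
Price P = sum_t PV_t = 1203.410114
Convexity numerator sum_t t*(t + 1/m) * CF_t / (1+y/m)^(m*t + 2):
  t = 0.5000: term = 15.525476
  t = 1.0000: term = 45.640791
  t = 1.5000: term = 89.447900
  t = 2.0000: term = 146.085089
  t = 2.5000: term = 214.725756
  t = 3.0000: term = 294.577225
  t = 3.5000: term = 384.879601
  t = 4.0000: term = 484.904656
  t = 4.5000: term = 593.954748
  t = 5.0000: term = 711.361776
  t = 5.5000: term = 836.486164
  t = 6.0000: term = 968.715882
  t = 6.5000: term = 1107.465487
  t = 7.0000: term = 1252.175201
  t = 7.5000: term = 1402.310017
  t = 8.0000: term = 1557.358830
  t = 8.5000: term = 1716.833595
  t = 9.0000: term = 1880.268514
  t = 9.5000: term = 2047.219243
  t = 10.0000: term = 69407.023697
Convexity = (1/P) * sum = 85156.959649 / 1203.410114 = 70.763041


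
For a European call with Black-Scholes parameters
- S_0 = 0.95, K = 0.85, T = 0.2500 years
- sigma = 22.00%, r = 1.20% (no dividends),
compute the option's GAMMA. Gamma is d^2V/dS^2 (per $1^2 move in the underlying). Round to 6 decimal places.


Answer: Gamma = 2.099820

Derivation:
d1 = 1.0934148646; d2 = 0.9834148646
phi(d1) = 0.2194311932; exp(-qT) = 1.0000000000; exp(-rT) = 0.9970044955
Gamma = exp(-qT) * phi(d1) / (S * sigma * sqrt(T)) = 1.0000000000 * 0.2194311932 / (0.9500 * 0.2200 * 0.5000000000) = 2.099820
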